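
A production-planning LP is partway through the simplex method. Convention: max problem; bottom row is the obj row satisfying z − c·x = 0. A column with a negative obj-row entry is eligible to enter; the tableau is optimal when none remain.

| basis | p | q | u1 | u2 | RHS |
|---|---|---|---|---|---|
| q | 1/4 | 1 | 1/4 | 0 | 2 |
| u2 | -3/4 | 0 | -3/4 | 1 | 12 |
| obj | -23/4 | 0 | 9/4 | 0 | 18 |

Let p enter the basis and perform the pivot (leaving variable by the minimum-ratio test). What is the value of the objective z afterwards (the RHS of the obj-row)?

64

Ratio test on column p — row 1: 2/(1/4) = 8; row 2: entry -3/4 ≤ 0. Minimum is 8 at row 1 (q leaves); pivot element 1/4.
Pivot on row 1; the obj-row RHS becomes 18 − (-23/4)·8 = 64.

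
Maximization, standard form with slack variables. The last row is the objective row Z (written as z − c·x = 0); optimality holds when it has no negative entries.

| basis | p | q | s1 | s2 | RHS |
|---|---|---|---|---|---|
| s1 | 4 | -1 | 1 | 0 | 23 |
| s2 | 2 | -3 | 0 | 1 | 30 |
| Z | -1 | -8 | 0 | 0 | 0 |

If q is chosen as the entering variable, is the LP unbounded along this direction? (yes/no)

yes

Every constraint-row entry in column q is ≤ 0, so increasing q is unbounded.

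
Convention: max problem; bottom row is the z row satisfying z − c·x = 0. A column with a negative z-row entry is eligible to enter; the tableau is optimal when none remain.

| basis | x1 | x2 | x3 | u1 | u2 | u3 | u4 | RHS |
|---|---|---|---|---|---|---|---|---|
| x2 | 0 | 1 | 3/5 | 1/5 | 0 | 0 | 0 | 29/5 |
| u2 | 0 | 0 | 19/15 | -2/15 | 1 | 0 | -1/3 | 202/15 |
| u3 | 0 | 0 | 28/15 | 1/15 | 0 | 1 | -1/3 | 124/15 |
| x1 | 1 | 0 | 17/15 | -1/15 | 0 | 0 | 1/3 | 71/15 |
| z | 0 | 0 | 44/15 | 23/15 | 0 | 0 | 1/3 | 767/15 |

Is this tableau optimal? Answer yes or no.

yes

Every z-row coefficient is ≥ 0, so the tableau is optimal.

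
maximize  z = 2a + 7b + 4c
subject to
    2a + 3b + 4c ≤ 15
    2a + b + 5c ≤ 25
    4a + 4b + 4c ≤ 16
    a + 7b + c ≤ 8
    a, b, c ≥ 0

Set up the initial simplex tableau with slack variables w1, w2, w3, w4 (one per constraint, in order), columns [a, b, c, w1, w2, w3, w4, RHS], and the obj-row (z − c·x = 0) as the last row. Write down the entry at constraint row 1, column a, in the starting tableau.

Constraint 1 has coefficient 2 on a.

2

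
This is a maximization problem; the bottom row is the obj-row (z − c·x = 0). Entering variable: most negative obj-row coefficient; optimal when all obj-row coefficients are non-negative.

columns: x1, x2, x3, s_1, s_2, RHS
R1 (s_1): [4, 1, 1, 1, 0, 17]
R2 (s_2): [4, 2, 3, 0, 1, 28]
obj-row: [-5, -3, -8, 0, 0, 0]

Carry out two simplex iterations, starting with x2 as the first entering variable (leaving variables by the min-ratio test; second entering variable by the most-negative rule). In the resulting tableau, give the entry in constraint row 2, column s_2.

1/3

Ratio test on column x2 — row 1: 17/1 = 17; row 2: 28/2 = 14. Minimum is 14 at row 2 (s_2 leaves); pivot element 2.
Divide row 2 by 2; eliminate column x2 from the other rows.
Second iteration: most negative obj-row entry is -7/2 in column x3, so x3 enters.
Ratio test on column x3 — row 1: entry -1/2 ≤ 0; row 2: 14/(3/2) = 28/3. Minimum is 28/3 at row 2 (x2 leaves); pivot element 3/2.
Divide row 2 by 3/2; eliminate column x3 from the other rows.
After both pivots, the entry at constraint row 2, column s_2 is 1/3.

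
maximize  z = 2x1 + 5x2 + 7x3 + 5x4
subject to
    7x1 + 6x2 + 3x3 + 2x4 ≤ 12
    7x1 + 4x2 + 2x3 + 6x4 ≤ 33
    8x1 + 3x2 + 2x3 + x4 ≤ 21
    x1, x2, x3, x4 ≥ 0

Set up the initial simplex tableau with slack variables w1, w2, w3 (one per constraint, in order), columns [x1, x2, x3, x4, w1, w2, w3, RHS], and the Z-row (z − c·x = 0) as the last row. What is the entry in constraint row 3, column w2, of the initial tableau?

Slack w2 belongs to constraint 2; its column is the unit vector e_2, so the entry in row 3 is 0.

0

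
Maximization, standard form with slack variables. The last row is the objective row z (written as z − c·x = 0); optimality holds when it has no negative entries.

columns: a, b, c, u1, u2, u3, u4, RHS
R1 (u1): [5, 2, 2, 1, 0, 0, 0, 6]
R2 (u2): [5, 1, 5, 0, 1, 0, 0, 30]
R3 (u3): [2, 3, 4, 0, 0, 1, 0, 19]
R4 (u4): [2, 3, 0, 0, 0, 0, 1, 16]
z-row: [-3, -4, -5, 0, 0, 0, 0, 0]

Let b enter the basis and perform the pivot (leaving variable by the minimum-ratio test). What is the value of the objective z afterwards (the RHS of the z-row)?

12

Ratio test on column b — row 1: 6/2 = 3; row 2: 30/1 = 30; row 3: 19/3 = 19/3; row 4: 16/3 = 16/3. Minimum is 3 at row 1 (u1 leaves); pivot element 2.
Pivot on row 1; the z-row RHS becomes 0 − (-4)·3 = 12.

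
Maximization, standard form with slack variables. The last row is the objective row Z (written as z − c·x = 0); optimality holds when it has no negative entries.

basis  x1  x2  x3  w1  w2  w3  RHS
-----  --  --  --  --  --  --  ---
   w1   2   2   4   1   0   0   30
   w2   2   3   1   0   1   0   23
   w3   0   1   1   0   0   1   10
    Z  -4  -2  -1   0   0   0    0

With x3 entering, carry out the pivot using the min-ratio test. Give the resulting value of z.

15/2

Ratio test on column x3 — row 1: 30/4 = 15/2; row 2: 23/1 = 23; row 3: 10/1 = 10. Minimum is 15/2 at row 1 (w1 leaves); pivot element 4.
Pivot on row 1; the Z-row RHS becomes 0 − (-1)·(15/2) = 15/2.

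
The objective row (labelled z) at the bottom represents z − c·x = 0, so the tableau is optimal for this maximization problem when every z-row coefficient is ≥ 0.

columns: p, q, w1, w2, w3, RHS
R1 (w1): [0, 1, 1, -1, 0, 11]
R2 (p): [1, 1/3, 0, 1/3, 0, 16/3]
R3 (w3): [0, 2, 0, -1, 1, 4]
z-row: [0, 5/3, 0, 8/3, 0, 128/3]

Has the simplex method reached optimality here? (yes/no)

yes

Every z-row coefficient is ≥ 0, so the tableau is optimal.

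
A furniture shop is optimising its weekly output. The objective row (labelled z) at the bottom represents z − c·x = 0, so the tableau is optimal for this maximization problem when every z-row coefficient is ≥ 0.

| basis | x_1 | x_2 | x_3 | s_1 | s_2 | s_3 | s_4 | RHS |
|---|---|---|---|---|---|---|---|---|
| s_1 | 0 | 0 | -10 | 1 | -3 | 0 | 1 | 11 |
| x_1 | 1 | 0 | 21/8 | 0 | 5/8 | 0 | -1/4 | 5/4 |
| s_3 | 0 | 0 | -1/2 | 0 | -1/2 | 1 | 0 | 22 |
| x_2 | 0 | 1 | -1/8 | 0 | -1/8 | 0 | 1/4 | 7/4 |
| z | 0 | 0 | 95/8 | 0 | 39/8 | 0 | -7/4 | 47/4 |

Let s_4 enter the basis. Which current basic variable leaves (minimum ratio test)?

Column s_4 entries and ratios — s_1: 11/1 = 11; x_1: -1/4 ≤ 0, skip; s_3: 0 ≤ 0, skip; x_2: (7/4)/(1/4) = 7.
Smallest ratio is 7 in the row of x_2, so x_2 leaves.

x_2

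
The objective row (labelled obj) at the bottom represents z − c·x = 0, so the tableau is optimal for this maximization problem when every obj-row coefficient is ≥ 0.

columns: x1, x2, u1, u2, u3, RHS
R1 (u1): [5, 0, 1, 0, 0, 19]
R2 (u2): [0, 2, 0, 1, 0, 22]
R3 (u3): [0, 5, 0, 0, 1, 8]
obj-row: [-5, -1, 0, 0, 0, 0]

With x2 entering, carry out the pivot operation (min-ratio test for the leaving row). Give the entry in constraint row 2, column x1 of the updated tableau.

0

Ratio test on column x2 — row 1: entry 0 ≤ 0; row 2: 22/2 = 11; row 3: 8/5 = 8/5. Minimum is 8/5 at row 3 (u3 leaves); pivot element 5.
Divide row 3 by 5; eliminate column x2 from the other rows.
Row 2 update in column x1: 0 − 2·0 = 0.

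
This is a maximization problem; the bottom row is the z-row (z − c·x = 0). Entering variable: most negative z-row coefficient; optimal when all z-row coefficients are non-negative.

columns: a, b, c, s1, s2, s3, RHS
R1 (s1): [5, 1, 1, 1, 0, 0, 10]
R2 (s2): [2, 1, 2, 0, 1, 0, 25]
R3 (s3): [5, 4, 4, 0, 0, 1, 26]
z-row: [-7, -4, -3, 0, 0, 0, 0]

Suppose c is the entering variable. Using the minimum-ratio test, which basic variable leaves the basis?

s3

Column c entries and ratios — s1: 10/1 = 10; s2: 25/2 = 25/2; s3: 26/4 = 13/2.
Smallest ratio is 13/2 in the row of s3, so s3 leaves.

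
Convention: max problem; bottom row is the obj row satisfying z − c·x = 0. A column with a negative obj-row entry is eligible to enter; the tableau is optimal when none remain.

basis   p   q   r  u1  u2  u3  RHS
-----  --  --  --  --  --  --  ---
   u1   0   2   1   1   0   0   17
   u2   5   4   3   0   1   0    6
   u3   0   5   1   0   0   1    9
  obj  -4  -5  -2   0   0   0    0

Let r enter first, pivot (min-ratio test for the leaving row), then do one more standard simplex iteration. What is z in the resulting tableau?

15/2

Ratio test on column r — row 1: 17/1 = 17; row 2: 6/3 = 2; row 3: 9/1 = 9. Minimum is 2 at row 2 (u2 leaves); pivot element 3.
Pivot on row 2; the obj-row RHS becomes 0 − (-2)·2 = 4.
Next entering variable (most negative obj-row entry -7/3): q.
Ratio test on column q — row 1: 15/(2/3) = 45/2; row 2: 2/(4/3) = 3/2; row 3: 7/(11/3) = 21/11. Minimum is 3/2 at row 2 (r leaves); pivot element 4/3.
After the second pivot the obj-row RHS is 4 − (-7/3)·(3/2) = 15/2.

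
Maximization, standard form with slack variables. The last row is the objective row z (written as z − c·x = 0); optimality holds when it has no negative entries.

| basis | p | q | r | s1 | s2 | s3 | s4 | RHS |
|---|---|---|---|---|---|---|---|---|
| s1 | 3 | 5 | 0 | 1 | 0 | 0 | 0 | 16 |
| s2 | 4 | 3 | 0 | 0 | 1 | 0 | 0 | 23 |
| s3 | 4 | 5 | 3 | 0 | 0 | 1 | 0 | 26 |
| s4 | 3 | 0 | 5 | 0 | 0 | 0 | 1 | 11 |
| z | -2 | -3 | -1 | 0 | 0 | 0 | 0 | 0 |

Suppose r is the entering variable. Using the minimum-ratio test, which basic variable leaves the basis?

Column r entries and ratios — s1: 0 ≤ 0, skip; s2: 0 ≤ 0, skip; s3: 26/3 = 26/3; s4: 11/5 = 11/5.
Smallest ratio is 11/5 in the row of s4, so s4 leaves.

s4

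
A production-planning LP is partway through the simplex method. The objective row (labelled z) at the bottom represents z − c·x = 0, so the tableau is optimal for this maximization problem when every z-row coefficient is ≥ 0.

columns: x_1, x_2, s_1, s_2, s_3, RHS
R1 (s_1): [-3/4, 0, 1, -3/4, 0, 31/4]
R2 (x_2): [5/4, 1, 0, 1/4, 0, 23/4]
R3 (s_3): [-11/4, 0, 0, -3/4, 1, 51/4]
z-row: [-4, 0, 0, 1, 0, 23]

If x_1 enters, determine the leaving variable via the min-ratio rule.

x_2

Column x_1 entries and ratios — s_1: -3/4 ≤ 0, skip; x_2: (23/4)/(5/4) = 23/5; s_3: -11/4 ≤ 0, skip.
Smallest ratio is 23/5 in the row of x_2, so x_2 leaves.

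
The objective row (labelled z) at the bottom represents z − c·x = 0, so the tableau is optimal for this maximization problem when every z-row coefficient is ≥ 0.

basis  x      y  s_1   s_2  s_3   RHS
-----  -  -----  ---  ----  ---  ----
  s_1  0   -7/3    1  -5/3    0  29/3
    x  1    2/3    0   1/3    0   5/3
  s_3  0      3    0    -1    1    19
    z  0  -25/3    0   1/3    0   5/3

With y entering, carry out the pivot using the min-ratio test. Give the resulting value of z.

Ratio test on column y — row 1: entry -7/3 ≤ 0; row 2: (5/3)/(2/3) = 5/2; row 3: 19/3 = 19/3. Minimum is 5/2 at row 2 (x leaves); pivot element 2/3.
Pivot on row 2; the z-row RHS becomes 5/3 − (-25/3)·(5/2) = 45/2.

45/2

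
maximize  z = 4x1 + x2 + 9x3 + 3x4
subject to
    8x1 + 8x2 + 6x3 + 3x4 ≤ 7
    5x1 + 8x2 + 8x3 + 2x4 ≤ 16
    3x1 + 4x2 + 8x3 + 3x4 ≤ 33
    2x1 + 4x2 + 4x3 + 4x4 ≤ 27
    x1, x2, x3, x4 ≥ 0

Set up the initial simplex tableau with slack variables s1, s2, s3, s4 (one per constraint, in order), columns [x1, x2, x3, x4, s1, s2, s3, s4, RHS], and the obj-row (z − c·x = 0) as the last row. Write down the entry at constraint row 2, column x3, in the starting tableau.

Constraint 2 has coefficient 8 on x3.

8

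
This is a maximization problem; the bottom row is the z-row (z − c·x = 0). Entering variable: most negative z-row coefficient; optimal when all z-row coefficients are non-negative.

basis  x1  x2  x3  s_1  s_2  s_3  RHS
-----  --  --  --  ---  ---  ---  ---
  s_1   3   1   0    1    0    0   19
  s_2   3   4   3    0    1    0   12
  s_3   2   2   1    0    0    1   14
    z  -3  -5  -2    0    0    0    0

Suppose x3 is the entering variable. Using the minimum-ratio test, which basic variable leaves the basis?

Column x3 entries and ratios — s_1: 0 ≤ 0, skip; s_2: 12/3 = 4; s_3: 14/1 = 14.
Smallest ratio is 4 in the row of s_2, so s_2 leaves.

s_2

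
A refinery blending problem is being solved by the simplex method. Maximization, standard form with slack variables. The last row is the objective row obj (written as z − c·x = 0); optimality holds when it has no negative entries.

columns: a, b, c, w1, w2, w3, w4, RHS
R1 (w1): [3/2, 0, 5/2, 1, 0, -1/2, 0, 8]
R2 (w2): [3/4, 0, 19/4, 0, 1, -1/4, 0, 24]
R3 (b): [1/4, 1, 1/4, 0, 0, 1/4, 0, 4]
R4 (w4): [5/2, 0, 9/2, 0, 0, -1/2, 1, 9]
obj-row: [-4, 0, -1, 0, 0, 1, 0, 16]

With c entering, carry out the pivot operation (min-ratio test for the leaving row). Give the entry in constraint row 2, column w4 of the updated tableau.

Ratio test on column c — row 1: 8/(5/2) = 16/5; row 2: 24/(19/4) = 96/19; row 3: 4/(1/4) = 16; row 4: 9/(9/2) = 2. Minimum is 2 at row 4 (w4 leaves); pivot element 9/2.
Divide row 4 by 9/2; eliminate column c from the other rows.
Row 2 update in column w4: 0 − (19/4)·(2/9) = -19/18.

-19/18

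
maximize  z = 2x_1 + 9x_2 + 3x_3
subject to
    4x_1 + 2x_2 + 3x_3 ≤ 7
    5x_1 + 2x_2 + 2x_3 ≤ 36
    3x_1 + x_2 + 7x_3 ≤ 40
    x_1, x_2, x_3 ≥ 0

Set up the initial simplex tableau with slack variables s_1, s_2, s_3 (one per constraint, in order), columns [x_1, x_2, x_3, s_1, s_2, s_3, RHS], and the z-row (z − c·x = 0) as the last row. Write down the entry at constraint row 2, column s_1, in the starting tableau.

Slack s_1 belongs to constraint 1; its column is the unit vector e_1, so the entry in row 2 is 0.

0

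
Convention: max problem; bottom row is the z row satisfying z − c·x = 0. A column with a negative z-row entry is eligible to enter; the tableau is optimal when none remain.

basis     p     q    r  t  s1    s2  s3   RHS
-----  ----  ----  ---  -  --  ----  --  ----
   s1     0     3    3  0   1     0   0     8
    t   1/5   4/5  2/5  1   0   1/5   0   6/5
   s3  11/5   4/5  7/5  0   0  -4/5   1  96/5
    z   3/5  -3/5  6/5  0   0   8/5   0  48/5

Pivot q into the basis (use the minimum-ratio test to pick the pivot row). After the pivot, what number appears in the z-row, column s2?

7/4

Ratio test on column q — row 1: 8/3 = 8/3; row 2: (6/5)/(4/5) = 3/2; row 3: (96/5)/(4/5) = 24. Minimum is 3/2 at row 2 (t leaves); pivot element 4/5.
Divide row 2 by 4/5; eliminate column q from the other rows.
z-row update in column s2: 8/5 − (-3/5)·(1/4) = 7/4.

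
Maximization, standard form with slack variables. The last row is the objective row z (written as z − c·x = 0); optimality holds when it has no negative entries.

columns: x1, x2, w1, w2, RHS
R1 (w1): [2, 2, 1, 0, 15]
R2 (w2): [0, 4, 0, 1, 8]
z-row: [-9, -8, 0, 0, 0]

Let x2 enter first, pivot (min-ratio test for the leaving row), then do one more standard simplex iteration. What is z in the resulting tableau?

Ratio test on column x2 — row 1: 15/2 = 15/2; row 2: 8/4 = 2. Minimum is 2 at row 2 (w2 leaves); pivot element 4.
Pivot on row 2; the z-row RHS becomes 0 − (-8)·2 = 16.
Next entering variable (most negative z-row entry -9): x1.
Ratio test on column x1 — row 1: 11/2 = 11/2; row 2: entry 0 ≤ 0. Minimum is 11/2 at row 1 (w1 leaves); pivot element 2.
After the second pivot the z-row RHS is 16 − (-9)·(11/2) = 131/2.

131/2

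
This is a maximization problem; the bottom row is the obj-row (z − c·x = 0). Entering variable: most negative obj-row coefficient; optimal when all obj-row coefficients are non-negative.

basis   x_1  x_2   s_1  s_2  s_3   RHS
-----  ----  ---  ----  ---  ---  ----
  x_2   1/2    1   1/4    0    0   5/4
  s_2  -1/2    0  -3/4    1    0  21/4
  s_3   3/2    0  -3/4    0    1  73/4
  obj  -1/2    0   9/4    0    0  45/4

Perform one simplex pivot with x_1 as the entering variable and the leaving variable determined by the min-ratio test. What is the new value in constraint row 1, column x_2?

Ratio test on column x_1 — row 1: (5/4)/(1/2) = 5/2; row 2: entry -1/2 ≤ 0; row 3: (73/4)/(3/2) = 73/6. Minimum is 5/2 at row 1 (x_2 leaves); pivot element 1/2.
Divide row 1 by 1/2; eliminate column x_1 from the other rows.
In the new row 1, the x_2 entry is the old entry divided by the pivot: 1/(1/2) = 2.

2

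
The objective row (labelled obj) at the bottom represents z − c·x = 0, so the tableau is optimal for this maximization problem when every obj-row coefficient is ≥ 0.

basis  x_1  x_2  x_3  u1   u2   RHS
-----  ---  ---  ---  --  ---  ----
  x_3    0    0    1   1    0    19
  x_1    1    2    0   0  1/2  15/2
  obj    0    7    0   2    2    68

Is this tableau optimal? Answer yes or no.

Every obj-row coefficient is ≥ 0, so the tableau is optimal.

yes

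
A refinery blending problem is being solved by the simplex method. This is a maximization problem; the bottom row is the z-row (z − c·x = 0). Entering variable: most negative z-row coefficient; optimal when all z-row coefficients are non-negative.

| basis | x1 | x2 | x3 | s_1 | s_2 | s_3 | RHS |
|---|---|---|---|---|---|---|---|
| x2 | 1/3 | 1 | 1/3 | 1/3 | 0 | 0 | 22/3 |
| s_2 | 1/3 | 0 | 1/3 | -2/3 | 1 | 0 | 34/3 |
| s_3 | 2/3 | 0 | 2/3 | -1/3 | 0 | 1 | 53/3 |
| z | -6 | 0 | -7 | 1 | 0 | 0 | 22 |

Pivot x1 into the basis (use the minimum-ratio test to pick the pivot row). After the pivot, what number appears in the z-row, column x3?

Ratio test on column x1 — row 1: (22/3)/(1/3) = 22; row 2: (34/3)/(1/3) = 34; row 3: (53/3)/(2/3) = 53/2. Minimum is 22 at row 1 (x2 leaves); pivot element 1/3.
Divide row 1 by 1/3; eliminate column x1 from the other rows.
z-row update in column x3: -7 − (-6)·1 = -1.

-1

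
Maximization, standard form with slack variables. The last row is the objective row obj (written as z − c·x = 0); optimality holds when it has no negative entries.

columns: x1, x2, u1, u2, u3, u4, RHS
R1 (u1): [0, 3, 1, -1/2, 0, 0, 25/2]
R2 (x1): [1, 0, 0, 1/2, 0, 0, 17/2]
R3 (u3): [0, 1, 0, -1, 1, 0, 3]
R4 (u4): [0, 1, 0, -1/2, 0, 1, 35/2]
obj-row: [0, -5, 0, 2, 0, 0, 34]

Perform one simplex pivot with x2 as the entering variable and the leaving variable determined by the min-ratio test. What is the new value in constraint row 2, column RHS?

Ratio test on column x2 — row 1: (25/2)/3 = 25/6; row 2: entry 0 ≤ 0; row 3: 3/1 = 3; row 4: (35/2)/1 = 35/2. Minimum is 3 at row 3 (u3 leaves); pivot element 1.
Divide row 3 by 1; eliminate column x2 from the other rows.
Row 2 update in column RHS: 17/2 − 0·3 = 17/2.

17/2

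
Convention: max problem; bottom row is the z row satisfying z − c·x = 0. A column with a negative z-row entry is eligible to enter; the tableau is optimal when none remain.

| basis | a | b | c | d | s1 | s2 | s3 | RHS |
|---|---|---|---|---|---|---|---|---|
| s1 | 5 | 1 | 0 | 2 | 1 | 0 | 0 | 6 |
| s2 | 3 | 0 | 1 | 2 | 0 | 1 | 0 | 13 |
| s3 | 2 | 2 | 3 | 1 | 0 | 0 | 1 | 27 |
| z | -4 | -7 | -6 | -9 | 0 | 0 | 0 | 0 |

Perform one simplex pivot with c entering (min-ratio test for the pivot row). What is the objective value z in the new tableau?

Ratio test on column c — row 1: entry 0 ≤ 0; row 2: 13/1 = 13; row 3: 27/3 = 9. Minimum is 9 at row 3 (s3 leaves); pivot element 3.
Pivot on row 3; the z-row RHS becomes 0 − (-6)·9 = 54.

54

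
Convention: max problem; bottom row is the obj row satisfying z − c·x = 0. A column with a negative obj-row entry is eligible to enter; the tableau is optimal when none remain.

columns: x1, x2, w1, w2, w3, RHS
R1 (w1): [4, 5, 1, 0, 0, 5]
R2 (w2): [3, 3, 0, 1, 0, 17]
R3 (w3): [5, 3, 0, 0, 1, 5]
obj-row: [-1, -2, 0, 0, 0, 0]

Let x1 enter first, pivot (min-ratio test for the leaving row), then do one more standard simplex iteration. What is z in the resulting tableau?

20/13

Ratio test on column x1 — row 1: 5/4 = 5/4; row 2: 17/3 = 17/3; row 3: 5/5 = 1. Minimum is 1 at row 3 (w3 leaves); pivot element 5.
Pivot on row 3; the obj-row RHS becomes 0 − (-1)·1 = 1.
Next entering variable (most negative obj-row entry -7/5): x2.
Ratio test on column x2 — row 1: 1/(13/5) = 5/13; row 2: 14/(6/5) = 35/3; row 3: 1/(3/5) = 5/3. Minimum is 5/13 at row 1 (w1 leaves); pivot element 13/5.
After the second pivot the obj-row RHS is 1 − (-7/5)·(5/13) = 20/13.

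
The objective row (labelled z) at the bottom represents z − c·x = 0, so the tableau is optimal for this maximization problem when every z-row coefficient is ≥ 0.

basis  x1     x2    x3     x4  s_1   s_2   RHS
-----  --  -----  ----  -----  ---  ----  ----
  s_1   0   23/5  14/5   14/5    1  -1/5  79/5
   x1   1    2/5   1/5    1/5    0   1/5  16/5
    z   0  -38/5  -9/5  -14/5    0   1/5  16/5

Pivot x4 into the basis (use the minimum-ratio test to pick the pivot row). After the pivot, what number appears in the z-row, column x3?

1

Ratio test on column x4 — row 1: (79/5)/(14/5) = 79/14; row 2: (16/5)/(1/5) = 16. Minimum is 79/14 at row 1 (s_1 leaves); pivot element 14/5.
Divide row 1 by 14/5; eliminate column x4 from the other rows.
z-row update in column x3: -9/5 − (-14/5)·1 = 1.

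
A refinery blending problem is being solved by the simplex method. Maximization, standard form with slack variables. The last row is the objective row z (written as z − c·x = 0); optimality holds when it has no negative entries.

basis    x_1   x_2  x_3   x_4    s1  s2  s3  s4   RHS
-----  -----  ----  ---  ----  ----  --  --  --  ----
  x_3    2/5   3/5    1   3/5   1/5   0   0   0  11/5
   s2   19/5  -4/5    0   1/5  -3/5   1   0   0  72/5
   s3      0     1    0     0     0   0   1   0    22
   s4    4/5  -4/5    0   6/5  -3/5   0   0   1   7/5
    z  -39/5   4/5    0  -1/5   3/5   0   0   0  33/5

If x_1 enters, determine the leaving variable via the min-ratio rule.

s4

Column x_1 entries and ratios — x_3: (11/5)/(2/5) = 11/2; s2: (72/5)/(19/5) = 72/19; s3: 0 ≤ 0, skip; s4: (7/5)/(4/5) = 7/4.
Smallest ratio is 7/4 in the row of s4, so s4 leaves.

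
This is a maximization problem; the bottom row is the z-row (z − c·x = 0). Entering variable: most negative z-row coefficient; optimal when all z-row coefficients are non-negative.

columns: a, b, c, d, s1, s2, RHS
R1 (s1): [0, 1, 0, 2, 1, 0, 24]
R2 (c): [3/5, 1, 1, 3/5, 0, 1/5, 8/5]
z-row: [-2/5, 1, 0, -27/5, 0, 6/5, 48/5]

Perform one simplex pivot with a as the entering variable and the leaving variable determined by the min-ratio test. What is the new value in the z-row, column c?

2/3

Ratio test on column a — row 1: entry 0 ≤ 0; row 2: (8/5)/(3/5) = 8/3. Minimum is 8/3 at row 2 (c leaves); pivot element 3/5.
Divide row 2 by 3/5; eliminate column a from the other rows.
z-row update in column c: 0 − (-2/5)·(5/3) = 2/3.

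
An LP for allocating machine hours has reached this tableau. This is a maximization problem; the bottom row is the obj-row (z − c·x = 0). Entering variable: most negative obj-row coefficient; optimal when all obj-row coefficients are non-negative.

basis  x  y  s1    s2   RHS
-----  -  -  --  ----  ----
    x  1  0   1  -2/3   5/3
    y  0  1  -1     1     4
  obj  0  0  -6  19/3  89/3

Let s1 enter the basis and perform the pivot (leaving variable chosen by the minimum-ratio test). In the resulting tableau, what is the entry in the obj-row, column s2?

7/3

Ratio test on column s1 — row 1: (5/3)/1 = 5/3; row 2: entry -1 ≤ 0. Minimum is 5/3 at row 1 (x leaves); pivot element 1.
Divide row 1 by 1; eliminate column s1 from the other rows.
obj-row update in column s2: 19/3 − (-6)·(-2/3) = 7/3.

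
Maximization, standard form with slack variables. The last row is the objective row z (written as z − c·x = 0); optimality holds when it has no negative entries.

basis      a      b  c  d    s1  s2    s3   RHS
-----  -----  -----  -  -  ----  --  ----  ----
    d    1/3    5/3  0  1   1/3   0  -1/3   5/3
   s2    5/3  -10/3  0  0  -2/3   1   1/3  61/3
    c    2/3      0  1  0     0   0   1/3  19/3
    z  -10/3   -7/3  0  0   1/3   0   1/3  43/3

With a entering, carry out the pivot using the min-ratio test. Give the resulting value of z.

Ratio test on column a — row 1: (5/3)/(1/3) = 5; row 2: (61/3)/(5/3) = 61/5; row 3: (19/3)/(2/3) = 19/2. Minimum is 5 at row 1 (d leaves); pivot element 1/3.
Pivot on row 1; the z-row RHS becomes 43/3 − (-10/3)·5 = 31.

31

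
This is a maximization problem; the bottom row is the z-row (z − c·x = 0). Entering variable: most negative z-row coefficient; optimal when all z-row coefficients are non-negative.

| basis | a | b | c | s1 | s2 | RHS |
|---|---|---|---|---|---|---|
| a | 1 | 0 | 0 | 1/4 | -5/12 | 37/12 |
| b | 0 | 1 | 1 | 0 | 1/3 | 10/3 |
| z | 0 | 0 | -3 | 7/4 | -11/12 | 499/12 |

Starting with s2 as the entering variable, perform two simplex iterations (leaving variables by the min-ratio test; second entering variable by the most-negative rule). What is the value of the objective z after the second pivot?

Ratio test on column s2 — row 1: entry -5/12 ≤ 0; row 2: (10/3)/(1/3) = 10. Minimum is 10 at row 2 (b leaves); pivot element 1/3.
Pivot on row 2; the z-row RHS becomes 499/12 − (-11/12)·10 = 203/4.
Next entering variable (most negative z-row entry -1/4): c.
Ratio test on column c — row 1: (29/4)/(5/4) = 29/5; row 2: 10/3 = 10/3. Minimum is 10/3 at row 2 (s2 leaves); pivot element 3.
After the second pivot the z-row RHS is 203/4 − (-1/4)·(10/3) = 619/12.

619/12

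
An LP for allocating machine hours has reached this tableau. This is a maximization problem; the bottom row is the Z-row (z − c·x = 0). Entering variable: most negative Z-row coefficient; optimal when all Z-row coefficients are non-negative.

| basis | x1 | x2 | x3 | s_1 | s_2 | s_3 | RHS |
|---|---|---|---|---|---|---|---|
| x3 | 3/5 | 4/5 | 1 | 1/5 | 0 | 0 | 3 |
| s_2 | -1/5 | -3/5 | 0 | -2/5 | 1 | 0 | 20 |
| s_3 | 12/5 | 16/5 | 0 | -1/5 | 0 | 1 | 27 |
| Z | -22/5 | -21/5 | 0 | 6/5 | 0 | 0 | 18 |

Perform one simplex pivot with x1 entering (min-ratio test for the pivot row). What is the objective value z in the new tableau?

Ratio test on column x1 — row 1: 3/(3/5) = 5; row 2: entry -1/5 ≤ 0; row 3: 27/(12/5) = 45/4. Minimum is 5 at row 1 (x3 leaves); pivot element 3/5.
Pivot on row 1; the Z-row RHS becomes 18 − (-22/5)·5 = 40.

40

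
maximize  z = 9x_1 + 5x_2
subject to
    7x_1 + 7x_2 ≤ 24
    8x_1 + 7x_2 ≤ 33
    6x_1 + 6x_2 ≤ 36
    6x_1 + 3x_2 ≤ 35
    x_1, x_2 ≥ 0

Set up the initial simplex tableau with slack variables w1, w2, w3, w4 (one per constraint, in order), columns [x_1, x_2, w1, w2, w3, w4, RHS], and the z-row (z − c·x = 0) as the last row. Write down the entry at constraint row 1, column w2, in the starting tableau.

Slack w2 belongs to constraint 2; its column is the unit vector e_2, so the entry in row 1 is 0.

0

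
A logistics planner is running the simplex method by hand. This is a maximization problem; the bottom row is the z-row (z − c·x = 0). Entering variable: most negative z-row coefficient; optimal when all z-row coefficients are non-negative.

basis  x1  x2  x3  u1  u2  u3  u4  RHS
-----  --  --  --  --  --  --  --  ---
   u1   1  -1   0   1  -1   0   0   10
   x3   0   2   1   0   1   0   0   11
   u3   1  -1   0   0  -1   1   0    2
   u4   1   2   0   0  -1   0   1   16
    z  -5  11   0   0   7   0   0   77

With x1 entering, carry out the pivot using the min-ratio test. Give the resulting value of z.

87

Ratio test on column x1 — row 1: 10/1 = 10; row 2: entry 0 ≤ 0; row 3: 2/1 = 2; row 4: 16/1 = 16. Minimum is 2 at row 3 (u3 leaves); pivot element 1.
Pivot on row 3; the z-row RHS becomes 77 − (-5)·2 = 87.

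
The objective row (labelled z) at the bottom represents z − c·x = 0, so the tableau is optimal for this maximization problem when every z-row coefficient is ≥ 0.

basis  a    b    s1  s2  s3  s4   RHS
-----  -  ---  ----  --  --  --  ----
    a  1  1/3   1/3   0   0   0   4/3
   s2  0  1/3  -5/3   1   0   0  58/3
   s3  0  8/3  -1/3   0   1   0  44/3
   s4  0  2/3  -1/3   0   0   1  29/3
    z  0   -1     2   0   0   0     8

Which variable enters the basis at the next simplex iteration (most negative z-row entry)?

b

Negative z-row entries: b: -1.
The most negative is -1 in column b, so b enters.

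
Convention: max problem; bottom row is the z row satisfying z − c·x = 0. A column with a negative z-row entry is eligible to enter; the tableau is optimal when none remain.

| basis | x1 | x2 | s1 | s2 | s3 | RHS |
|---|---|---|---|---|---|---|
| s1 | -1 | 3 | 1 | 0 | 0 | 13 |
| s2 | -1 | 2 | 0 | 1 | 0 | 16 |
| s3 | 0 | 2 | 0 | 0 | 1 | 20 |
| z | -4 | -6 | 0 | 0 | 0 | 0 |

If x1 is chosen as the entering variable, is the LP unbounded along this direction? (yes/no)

Every constraint-row entry in column x1 is ≤ 0, so increasing x1 is unbounded.

yes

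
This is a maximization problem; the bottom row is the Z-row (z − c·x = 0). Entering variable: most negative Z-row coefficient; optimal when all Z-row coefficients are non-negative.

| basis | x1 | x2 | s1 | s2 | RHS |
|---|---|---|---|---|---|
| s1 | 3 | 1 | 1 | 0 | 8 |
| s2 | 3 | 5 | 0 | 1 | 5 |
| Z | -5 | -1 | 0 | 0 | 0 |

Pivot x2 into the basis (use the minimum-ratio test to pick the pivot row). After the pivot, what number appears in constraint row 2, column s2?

1/5

Ratio test on column x2 — row 1: 8/1 = 8; row 2: 5/5 = 1. Minimum is 1 at row 2 (s2 leaves); pivot element 5.
Divide row 2 by 5; eliminate column x2 from the other rows.
In the new row 2, the s2 entry is the old entry divided by the pivot: 1/5 = 1/5.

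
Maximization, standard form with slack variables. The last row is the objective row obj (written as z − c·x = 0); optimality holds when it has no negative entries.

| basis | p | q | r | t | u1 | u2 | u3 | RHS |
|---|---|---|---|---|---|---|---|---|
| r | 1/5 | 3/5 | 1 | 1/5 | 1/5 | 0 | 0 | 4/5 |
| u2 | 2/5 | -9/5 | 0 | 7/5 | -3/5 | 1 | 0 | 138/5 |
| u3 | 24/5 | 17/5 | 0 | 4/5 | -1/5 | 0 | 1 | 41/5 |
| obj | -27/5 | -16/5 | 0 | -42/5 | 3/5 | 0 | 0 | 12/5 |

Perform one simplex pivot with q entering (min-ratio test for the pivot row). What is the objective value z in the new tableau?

20/3

Ratio test on column q — row 1: (4/5)/(3/5) = 4/3; row 2: entry -9/5 ≤ 0; row 3: (41/5)/(17/5) = 41/17. Minimum is 4/3 at row 1 (r leaves); pivot element 3/5.
Pivot on row 1; the obj-row RHS becomes 12/5 − (-16/5)·(4/3) = 20/3.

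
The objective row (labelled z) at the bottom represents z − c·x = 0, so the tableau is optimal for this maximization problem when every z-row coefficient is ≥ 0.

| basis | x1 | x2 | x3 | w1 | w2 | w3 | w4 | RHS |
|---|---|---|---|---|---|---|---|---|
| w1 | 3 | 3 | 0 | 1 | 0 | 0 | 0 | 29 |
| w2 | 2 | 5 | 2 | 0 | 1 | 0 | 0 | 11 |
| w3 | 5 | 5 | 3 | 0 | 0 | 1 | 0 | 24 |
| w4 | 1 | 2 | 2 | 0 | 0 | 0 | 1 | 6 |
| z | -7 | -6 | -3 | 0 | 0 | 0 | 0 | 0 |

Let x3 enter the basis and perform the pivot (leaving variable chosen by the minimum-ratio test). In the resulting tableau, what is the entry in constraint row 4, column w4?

Ratio test on column x3 — row 1: entry 0 ≤ 0; row 2: 11/2 = 11/2; row 3: 24/3 = 8; row 4: 6/2 = 3. Minimum is 3 at row 4 (w4 leaves); pivot element 2.
Divide row 4 by 2; eliminate column x3 from the other rows.
In the new row 4, the w4 entry is the old entry divided by the pivot: 1/2 = 1/2.

1/2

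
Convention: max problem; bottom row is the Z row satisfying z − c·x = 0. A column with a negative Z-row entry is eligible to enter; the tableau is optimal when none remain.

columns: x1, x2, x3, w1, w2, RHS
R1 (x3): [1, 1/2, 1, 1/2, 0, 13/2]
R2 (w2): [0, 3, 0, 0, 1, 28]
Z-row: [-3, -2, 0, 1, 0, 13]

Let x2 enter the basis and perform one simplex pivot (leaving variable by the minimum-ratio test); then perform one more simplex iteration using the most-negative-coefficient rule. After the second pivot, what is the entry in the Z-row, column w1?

5/2

Ratio test on column x2 — row 1: (13/2)/(1/2) = 13; row 2: 28/3 = 28/3. Minimum is 28/3 at row 2 (w2 leaves); pivot element 3.
Divide row 2 by 3; eliminate column x2 from the other rows.
Second iteration: most negative Z-row entry is -3 in column x1, so x1 enters.
Ratio test on column x1 — row 1: (11/6)/1 = 11/6; row 2: entry 0 ≤ 0. Minimum is 11/6 at row 1 (x3 leaves); pivot element 1.
Divide row 1 by 1; eliminate column x1 from the other rows.
After both pivots, the entry at the Z-row, column w1 is 5/2.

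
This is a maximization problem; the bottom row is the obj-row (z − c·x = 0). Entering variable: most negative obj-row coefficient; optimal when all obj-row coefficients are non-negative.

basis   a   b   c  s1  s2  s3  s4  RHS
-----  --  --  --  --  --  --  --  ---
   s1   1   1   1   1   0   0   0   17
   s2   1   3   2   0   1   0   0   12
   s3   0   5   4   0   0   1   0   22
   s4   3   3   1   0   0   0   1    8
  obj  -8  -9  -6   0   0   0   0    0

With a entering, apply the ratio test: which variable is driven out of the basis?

s4

Column a entries and ratios — s1: 17/1 = 17; s2: 12/1 = 12; s3: 0 ≤ 0, skip; s4: 8/3 = 8/3.
Smallest ratio is 8/3 in the row of s4, so s4 leaves.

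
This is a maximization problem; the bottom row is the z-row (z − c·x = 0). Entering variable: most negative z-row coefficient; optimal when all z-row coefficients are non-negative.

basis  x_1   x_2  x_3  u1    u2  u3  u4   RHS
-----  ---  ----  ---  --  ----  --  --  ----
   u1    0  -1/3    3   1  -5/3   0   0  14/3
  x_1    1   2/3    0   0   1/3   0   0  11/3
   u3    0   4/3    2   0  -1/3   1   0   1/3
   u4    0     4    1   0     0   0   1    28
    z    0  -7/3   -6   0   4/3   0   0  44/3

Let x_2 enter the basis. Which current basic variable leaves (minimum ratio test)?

Column x_2 entries and ratios — u1: -1/3 ≤ 0, skip; x_1: (11/3)/(2/3) = 11/2; u3: (1/3)/(4/3) = 1/4; u4: 28/4 = 7.
Smallest ratio is 1/4 in the row of u3, so u3 leaves.

u3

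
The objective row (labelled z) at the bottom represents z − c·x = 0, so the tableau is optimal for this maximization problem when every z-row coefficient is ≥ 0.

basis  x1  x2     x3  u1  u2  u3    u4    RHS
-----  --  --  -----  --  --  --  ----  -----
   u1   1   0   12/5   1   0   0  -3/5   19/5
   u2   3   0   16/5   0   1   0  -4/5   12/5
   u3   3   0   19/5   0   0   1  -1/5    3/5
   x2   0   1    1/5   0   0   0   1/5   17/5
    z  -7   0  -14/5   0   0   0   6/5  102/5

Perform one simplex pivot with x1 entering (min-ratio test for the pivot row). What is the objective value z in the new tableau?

109/5

Ratio test on column x1 — row 1: (19/5)/1 = 19/5; row 2: (12/5)/3 = 4/5; row 3: (3/5)/3 = 1/5; row 4: entry 0 ≤ 0. Minimum is 1/5 at row 3 (u3 leaves); pivot element 3.
Pivot on row 3; the z-row RHS becomes 102/5 − (-7)·(1/5) = 109/5.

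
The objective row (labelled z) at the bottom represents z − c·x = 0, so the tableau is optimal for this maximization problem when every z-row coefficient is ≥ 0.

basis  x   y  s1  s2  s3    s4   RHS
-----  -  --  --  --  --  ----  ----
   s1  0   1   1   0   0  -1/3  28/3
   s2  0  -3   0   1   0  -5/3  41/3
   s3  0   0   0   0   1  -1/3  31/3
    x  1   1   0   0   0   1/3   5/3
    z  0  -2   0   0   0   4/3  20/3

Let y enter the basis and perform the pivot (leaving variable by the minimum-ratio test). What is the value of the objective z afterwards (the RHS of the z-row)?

Ratio test on column y — row 1: (28/3)/1 = 28/3; row 2: entry -3 ≤ 0; row 3: entry 0 ≤ 0; row 4: (5/3)/1 = 5/3. Minimum is 5/3 at row 4 (x leaves); pivot element 1.
Pivot on row 4; the z-row RHS becomes 20/3 − (-2)·(5/3) = 10.

10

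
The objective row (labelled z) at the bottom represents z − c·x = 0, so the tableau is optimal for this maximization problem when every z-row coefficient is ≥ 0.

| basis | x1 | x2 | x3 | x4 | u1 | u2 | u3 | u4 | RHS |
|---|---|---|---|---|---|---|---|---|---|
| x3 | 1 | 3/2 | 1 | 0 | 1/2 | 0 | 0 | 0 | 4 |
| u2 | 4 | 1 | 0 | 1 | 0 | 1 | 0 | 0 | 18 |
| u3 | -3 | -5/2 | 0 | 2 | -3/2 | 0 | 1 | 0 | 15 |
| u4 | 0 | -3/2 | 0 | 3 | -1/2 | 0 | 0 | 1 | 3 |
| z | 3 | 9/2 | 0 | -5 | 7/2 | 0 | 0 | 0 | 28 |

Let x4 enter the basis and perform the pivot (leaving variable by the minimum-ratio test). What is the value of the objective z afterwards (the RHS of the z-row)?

Ratio test on column x4 — row 1: entry 0 ≤ 0; row 2: 18/1 = 18; row 3: 15/2 = 15/2; row 4: 3/3 = 1. Minimum is 1 at row 4 (u4 leaves); pivot element 3.
Pivot on row 4; the z-row RHS becomes 28 − (-5)·1 = 33.

33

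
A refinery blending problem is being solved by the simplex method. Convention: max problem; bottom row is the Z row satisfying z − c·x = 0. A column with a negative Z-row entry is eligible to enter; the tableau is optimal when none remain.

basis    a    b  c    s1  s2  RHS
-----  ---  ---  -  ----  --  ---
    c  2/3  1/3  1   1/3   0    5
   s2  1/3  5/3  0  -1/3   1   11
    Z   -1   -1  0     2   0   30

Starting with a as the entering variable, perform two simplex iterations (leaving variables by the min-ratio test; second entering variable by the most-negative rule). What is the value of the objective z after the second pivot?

121/3

Ratio test on column a — row 1: 5/(2/3) = 15/2; row 2: 11/(1/3) = 33. Minimum is 15/2 at row 1 (c leaves); pivot element 2/3.
Pivot on row 1; the Z-row RHS becomes 30 − (-1)·(15/2) = 75/2.
Next entering variable (most negative Z-row entry -1/2): b.
Ratio test on column b — row 1: (15/2)/(1/2) = 15; row 2: (17/2)/(3/2) = 17/3. Minimum is 17/3 at row 2 (s2 leaves); pivot element 3/2.
After the second pivot the Z-row RHS is 75/2 − (-1/2)·(17/3) = 121/3.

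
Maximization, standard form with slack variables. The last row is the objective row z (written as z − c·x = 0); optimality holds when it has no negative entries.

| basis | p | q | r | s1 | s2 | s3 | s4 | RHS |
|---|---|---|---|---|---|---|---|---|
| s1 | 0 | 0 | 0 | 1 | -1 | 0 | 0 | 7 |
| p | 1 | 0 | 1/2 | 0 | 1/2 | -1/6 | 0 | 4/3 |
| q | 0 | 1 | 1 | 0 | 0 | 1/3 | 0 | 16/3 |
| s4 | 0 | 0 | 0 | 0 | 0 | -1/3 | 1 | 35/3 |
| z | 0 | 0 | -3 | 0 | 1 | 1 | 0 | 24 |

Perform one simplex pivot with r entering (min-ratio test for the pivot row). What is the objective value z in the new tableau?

Ratio test on column r — row 1: entry 0 ≤ 0; row 2: (4/3)/(1/2) = 8/3; row 3: (16/3)/1 = 16/3; row 4: entry 0 ≤ 0. Minimum is 8/3 at row 2 (p leaves); pivot element 1/2.
Pivot on row 2; the z-row RHS becomes 24 − (-3)·(8/3) = 32.

32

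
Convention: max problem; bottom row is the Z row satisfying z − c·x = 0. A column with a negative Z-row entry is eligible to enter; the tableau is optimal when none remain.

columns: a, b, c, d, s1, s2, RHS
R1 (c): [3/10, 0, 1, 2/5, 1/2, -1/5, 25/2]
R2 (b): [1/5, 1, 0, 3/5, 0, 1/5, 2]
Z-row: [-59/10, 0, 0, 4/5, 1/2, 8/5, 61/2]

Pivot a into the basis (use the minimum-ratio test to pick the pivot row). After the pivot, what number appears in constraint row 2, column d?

Ratio test on column a — row 1: (25/2)/(3/10) = 125/3; row 2: 2/(1/5) = 10. Minimum is 10 at row 2 (b leaves); pivot element 1/5.
Divide row 2 by 1/5; eliminate column a from the other rows.
In the new row 2, the d entry is the old entry divided by the pivot: (3/5)/(1/5) = 3.

3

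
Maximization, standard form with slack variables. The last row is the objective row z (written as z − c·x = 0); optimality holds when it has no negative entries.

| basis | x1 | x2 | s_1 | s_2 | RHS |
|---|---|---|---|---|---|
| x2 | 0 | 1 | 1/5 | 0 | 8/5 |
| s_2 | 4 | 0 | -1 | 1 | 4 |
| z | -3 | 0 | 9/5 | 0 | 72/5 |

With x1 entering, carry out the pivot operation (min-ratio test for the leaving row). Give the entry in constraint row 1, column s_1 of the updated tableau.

1/5

Ratio test on column x1 — row 1: entry 0 ≤ 0; row 2: 4/4 = 1. Minimum is 1 at row 2 (s_2 leaves); pivot element 4.
Divide row 2 by 4; eliminate column x1 from the other rows.
Row 1 update in column s_1: 1/5 − 0·(-1/4) = 1/5.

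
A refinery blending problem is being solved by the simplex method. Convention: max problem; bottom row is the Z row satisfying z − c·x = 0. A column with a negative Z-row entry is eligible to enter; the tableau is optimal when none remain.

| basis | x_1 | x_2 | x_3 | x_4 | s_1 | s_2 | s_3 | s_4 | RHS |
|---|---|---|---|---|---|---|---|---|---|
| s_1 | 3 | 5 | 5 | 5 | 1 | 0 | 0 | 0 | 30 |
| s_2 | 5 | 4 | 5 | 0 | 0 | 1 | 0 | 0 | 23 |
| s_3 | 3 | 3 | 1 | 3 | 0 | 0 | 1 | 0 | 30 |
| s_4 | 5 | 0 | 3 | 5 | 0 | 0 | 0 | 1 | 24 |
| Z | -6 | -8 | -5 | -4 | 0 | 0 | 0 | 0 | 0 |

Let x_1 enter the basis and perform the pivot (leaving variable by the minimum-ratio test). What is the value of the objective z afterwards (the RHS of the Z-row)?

138/5

Ratio test on column x_1 — row 1: 30/3 = 10; row 2: 23/5 = 23/5; row 3: 30/3 = 10; row 4: 24/5 = 24/5. Minimum is 23/5 at row 2 (s_2 leaves); pivot element 5.
Pivot on row 2; the Z-row RHS becomes 0 − (-6)·(23/5) = 138/5.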